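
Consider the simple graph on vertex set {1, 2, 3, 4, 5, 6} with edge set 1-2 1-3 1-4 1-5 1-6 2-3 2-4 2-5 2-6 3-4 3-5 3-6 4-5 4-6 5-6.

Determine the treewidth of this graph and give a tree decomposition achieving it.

With just one bag of size 6, the width is 6 − 1 = 5, so tw(G) ≤ 5. Conversely, {1, 2, 3, 4, 5, 6} is a clique of size 6, and the vertices of any clique must share a bag in every tree decomposition; so some bag has ≥ 6 vertices and tw(G) ≥ 5. Hence tw(G) = 5 exactly.

Treewidth 5.
One optimal decomposition is:
Bags: B1 = {1, 2, 3, 4, 5, 6}
Tree: (single bag)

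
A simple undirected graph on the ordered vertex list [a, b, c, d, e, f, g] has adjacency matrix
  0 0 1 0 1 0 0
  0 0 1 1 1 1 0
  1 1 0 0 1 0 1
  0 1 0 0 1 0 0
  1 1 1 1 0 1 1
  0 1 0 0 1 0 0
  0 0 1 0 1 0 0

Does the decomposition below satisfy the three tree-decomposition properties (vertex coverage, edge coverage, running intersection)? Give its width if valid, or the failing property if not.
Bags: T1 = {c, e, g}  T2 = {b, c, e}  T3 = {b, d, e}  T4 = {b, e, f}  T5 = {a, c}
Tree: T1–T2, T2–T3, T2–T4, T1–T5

No — edge (e,a) lies in no bag.

A tree decomposition must satisfy three properties: every vertex lies in some bag; for every edge, both endpoints lie together in some bag; and for every vertex, the bags containing it form a connected subtree. Here edge (e,a) lies in no bag, so the decomposition is invalid.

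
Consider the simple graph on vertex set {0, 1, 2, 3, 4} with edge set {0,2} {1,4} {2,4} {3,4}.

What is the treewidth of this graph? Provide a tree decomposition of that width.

The largest bag has 2 vertices, giving width 1; this decomposition certifies tw(G) ≤ 1. Since G has at least one edge (e.g. 0–2), it is not an edgeless graph, so tw(G) ≥ 1. Hence tw(G) = 1 exactly.

Treewidth 1.
One such decomposition:
Bags: B1 = {0, 2}  B2 = {2, 4}  B3 = {3, 4}  B4 = {1, 4}
Tree: B1–B2, B2–B3, B3–B4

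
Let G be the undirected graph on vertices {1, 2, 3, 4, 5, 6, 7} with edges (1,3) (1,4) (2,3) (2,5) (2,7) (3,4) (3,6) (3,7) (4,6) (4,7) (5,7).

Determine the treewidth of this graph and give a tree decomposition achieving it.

Treewidth 2.
Bags: B1 = {3, 4, 7}  B2 = {2, 3, 7}  B3 = {1, 3, 4}  B4 = {2, 5, 7}  B5 = {3, 4, 6}
Tree: B1–B2, B1–B3, B2–B4, B1–B5

Each bag holds 3 vertices, so the decomposition has width 2, which upper-bounds the treewidth. For the lower bound, the 3 vertices {2, 3, 7} are pairwise adjacent, and any tree decomposition puts a clique entirely inside one bag — forcing width ≥ 2. Combining the bounds, tw(G) = 2.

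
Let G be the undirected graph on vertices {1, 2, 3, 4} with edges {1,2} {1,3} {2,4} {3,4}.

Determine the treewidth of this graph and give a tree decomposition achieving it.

Treewidth 2.
One such decomposition:
Bags: B1 = {1, 2, 4}  B2 = {1, 3, 4}
Tree: B1–B2

Each bag holds 3 vertices, so the decomposition has width 2, which upper-bounds the treewidth. Since 4–2–1–3–4 is a cycle in G, G is not acyclic. Forests are exactly the graphs of treewidth ≤ 1, so tw(G) ≥ 2. Therefore the treewidth is 2.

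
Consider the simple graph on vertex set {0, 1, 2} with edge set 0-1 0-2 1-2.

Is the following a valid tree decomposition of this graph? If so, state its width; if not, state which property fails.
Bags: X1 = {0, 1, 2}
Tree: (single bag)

Yes; width 2.

Every vertex of G appears in some bag (union = {0, 1, 2}); every edge is covered by a bag; and for each vertex v the set of bags containing v is connected in the bag tree. The decomposition is therefore valid. The largest bag has 3 vertices, so the width is 2.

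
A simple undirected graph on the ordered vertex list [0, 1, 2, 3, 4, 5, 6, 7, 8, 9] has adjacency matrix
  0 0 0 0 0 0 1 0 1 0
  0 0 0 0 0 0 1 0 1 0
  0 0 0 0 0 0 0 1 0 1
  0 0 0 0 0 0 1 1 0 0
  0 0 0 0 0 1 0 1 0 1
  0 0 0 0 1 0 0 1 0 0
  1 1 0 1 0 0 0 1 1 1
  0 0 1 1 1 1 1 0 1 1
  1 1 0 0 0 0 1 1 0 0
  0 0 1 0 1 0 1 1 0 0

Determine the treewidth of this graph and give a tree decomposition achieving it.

Treewidth 2.
One optimal decomposition is:
Bags: B1 = {6, 7, 9}  B2 = {6, 7, 8}  B3 = {0, 6, 8}  B4 = {2, 7, 9}  B5 = {4, 7, 9}  B6 = {3, 6, 7}  B7 = {1, 6, 8}  B8 = {4, 5, 7}
Tree: B1–B2, B2–B3, B1–B4, B1–B5, B1–B6, B3–B7, B5–B8

Each bag holds 3 vertices, so the decomposition has width 2, which upper-bounds the treewidth. For the lower bound, the 3 vertices {0, 6, 8} are pairwise adjacent, and any tree decomposition puts a clique entirely inside one bag — forcing width ≥ 2. The upper and lower bounds meet at 2, so that is the treewidth.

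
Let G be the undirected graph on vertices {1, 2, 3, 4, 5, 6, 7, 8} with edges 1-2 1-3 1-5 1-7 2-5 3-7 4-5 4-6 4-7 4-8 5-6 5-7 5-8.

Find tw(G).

2

A width-2 tree decomposition is:
Bags: B1 = {1, 5, 7}  B2 = {1, 2, 5}  B3 = {4, 5, 7}  B4 = {1, 3, 7}  B5 = {4, 5, 6}  B6 = {4, 5, 8}
Tree: B1–B2, B1–B3, B1–B4, B3–B5, B5–B6
Each bag holds 3 vertices, so the decomposition has width 2, which upper-bounds the treewidth. For the lower bound, the 3 vertices {1, 3, 7} are pairwise adjacent, and any tree decomposition puts a clique entirely inside one bag — forcing width ≥ 2. Combining the bounds, tw(G) = 2.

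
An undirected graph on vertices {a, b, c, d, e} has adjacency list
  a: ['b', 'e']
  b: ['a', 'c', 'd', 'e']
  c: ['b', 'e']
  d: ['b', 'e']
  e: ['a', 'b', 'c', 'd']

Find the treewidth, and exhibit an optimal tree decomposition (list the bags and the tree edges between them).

Treewidth 2.
One optimal decomposition is:
Bags: B1 = {b, c, e}  B2 = {a, b, e}  B3 = {b, d, e}
Tree: B1–B2, B1–B3

Each bag holds 3 vertices, so the decomposition has width 2, which upper-bounds the treewidth. For the lower bound, the 3 vertices {b, d, e} are pairwise adjacent, and any tree decomposition puts a clique entirely inside one bag — forcing width ≥ 2. Combining the bounds, tw(G) = 2.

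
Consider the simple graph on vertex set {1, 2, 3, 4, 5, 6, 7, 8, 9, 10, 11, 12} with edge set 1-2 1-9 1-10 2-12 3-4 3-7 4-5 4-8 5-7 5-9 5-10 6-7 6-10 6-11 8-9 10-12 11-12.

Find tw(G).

3

A width-3 tree decomposition is:
Bags: B1 = {3, 4, 7, 8}  B2 = {4, 5, 7, 8}  B3 = {5, 7, 8, 9}  B4 = {5, 6, 7, 9}  B5 = {5, 6, 9, 10}  B6 = {1, 6, 9, 10}  B7 = {1, 6, 10, 11}  B8 = {1, 10, 11, 12}  B9 = {1, 2, 11, 12}
Tree: B1–B2, B2–B3, B3–B4, B4–B5, B5–B6, B6–B7, B7–B8, B8–B9
Each bag holds 4 vertices, so the decomposition has width 3, which upper-bounds the treewidth. For the lower bound: the 4 vertex sets {3,4,8}, {7}, {5}, {1,6,9,10} are disjoint, each induces a connected subgraph, and every pair is joined by at least one edge of G. Contracting each set to a single vertex therefore yields K_{4} as a minor, and since treewidth is minor-monotone, tw(G) ≥ tw(K_{4}) = 3. Therefore the treewidth is 3.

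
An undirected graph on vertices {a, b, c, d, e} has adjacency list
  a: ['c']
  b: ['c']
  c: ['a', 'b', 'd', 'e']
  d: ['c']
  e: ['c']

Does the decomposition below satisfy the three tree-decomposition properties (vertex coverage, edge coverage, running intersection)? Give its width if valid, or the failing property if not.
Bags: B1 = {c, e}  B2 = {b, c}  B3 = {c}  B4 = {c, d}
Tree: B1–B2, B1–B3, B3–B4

No — vertex a appears in no bag.

A tree decomposition must satisfy three properties: every vertex lies in some bag; for every edge, both endpoints lie together in some bag; and for every vertex, the bags containing it form a connected subtree. Here vertex a appears in no bag, so the decomposition is invalid.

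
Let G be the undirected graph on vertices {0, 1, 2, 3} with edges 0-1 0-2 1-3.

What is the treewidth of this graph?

A width-1 tree decomposition is:
Bags: B1 = {0, 1}  B2 = {1, 3}  B3 = {0, 2}
Tree: B1–B2, B1–B3
Every bag has size at most 2, so the width is 2 − 1 = 1 and tw(G) ≤ 1. Since G has at least one edge (e.g. 1–0), it is not an edgeless graph, so tw(G) ≥ 1. Combining the bounds, tw(G) = 1.

1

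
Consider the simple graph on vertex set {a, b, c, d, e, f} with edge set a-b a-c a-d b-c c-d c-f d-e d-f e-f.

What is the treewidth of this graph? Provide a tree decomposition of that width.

Every bag has size at most 3, so the width is 3 − 1 = 2 and tw(G) ≤ 2. On the other hand G contains the 3-clique {d, e, f}. A clique must lie in a single bag of any decomposition, so no decomposition can have width below 2. Combining the bounds, tw(G) = 2.

Treewidth 2.
Bags: B1 = {a, c, d}  B2 = {a, b, c}  B3 = {c, d, f}  B4 = {d, e, f}
Tree: B1–B2, B1–B3, B3–B4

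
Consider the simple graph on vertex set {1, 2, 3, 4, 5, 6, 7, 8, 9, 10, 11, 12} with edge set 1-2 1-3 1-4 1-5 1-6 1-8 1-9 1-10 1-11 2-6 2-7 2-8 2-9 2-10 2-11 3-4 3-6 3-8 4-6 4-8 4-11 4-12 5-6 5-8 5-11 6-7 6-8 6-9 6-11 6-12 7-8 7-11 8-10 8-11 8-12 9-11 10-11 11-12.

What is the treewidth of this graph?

A width-4 tree decomposition is:
Bags: B1 = {1, 2, 6, 8, 11}  B2 = {1, 4, 6, 8, 11}  B3 = {4, 6, 8, 11, 12}  B4 = {2, 6, 7, 8, 11}  B5 = {1, 2, 6, 9, 11}  B6 = {1, 2, 8, 10, 11}  B7 = {1, 5, 6, 8, 11}  B8 = {1, 3, 4, 6, 8}
Tree: B1–B2, B2–B3, B1–B4, B1–B5, B1–B6, B2–B7, B2–B8
Each bag holds 5 vertices, so the decomposition has width 4, which upper-bounds the treewidth. On the other hand G contains the 5-clique {1, 2, 8, 10, 11}. A clique must lie in a single bag of any decomposition, so no decomposition can have width below 4. The upper and lower bounds meet at 4, so that is the treewidth.

4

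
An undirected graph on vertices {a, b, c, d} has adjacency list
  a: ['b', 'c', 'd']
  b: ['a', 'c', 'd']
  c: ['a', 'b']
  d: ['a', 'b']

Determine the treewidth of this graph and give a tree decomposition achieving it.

Treewidth 2.
One optimal decomposition is:
Bags: B1 = {a, b, c}  B2 = {a, b, d}
Tree: B1–B2

Every bag has size at most 3, so the width is 3 − 1 = 2 and tw(G) ≤ 2. For the lower bound, the 3 vertices {a, b, d} are pairwise adjacent, and any tree decomposition puts a clique entirely inside one bag — forcing width ≥ 2. The upper and lower bounds meet at 2, so that is the treewidth.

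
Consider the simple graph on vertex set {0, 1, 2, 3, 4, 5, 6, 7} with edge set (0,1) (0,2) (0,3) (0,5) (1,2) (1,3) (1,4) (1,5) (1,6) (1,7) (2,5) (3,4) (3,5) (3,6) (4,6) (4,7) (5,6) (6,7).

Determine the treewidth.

A width-3 tree decomposition is:
Bags: B1 = {1, 3, 5, 6}  B2 = {0, 1, 3, 5}  B3 = {0, 1, 2, 5}  B4 = {1, 3, 4, 6}  B5 = {1, 4, 6, 7}
Tree: B1–B2, B2–B3, B1–B4, B4–B5
Each bag holds 4 vertices, so the decomposition has width 3, which upper-bounds the treewidth. Conversely, {0, 1, 2, 5} is a clique of size 4, and the vertices of any clique must share a bag in every tree decomposition; so some bag has ≥ 4 vertices and tw(G) ≥ 3. Hence tw(G) = 3 exactly.

3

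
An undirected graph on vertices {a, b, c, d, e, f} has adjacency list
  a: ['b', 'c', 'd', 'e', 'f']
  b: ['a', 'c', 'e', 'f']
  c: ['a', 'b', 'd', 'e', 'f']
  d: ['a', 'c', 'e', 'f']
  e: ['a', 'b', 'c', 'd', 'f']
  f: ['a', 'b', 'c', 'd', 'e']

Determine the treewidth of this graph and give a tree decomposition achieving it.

Treewidth 4.
One such decomposition:
Bags: B1 = {a, c, d, e, f}  B2 = {a, b, c, e, f}
Tree: B1–B2

Every bag has size at most 5, so the width is 5 − 1 = 4 and tw(G) ≤ 4. For the lower bound, the 5 vertices {a, c, d, e, f} are pairwise adjacent, and any tree decomposition puts a clique entirely inside one bag — forcing width ≥ 4. Therefore the treewidth is 4.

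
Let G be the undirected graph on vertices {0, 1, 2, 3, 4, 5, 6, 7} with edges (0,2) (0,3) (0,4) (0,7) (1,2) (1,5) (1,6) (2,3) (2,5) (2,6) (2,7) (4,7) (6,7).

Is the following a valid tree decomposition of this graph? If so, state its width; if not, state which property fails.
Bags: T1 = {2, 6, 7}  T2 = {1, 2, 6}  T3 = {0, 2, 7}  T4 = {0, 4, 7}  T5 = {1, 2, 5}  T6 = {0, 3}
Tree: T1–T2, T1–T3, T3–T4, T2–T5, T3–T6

No — edge (2,3) lies in no bag.

A tree decomposition must satisfy three properties: every vertex lies in some bag; for every edge, both endpoints lie together in some bag; and for every vertex, the bags containing it form a connected subtree. Here edge (2,3) lies in no bag, so the decomposition is invalid.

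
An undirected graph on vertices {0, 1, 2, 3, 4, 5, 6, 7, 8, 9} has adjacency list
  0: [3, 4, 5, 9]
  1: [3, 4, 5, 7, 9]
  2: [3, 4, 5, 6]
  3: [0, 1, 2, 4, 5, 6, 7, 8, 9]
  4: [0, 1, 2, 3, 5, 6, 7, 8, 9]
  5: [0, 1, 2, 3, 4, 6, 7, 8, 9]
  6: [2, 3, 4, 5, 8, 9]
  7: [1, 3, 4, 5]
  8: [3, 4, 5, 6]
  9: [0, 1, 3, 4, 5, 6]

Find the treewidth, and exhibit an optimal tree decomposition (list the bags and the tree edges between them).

Treewidth 4.
Bags: B1 = {3, 4, 5, 6, 8}  B2 = {3, 4, 5, 6, 9}  B3 = {2, 3, 4, 5, 6}  B4 = {1, 3, 4, 5, 9}  B5 = {1, 3, 4, 5, 7}  B6 = {0, 3, 4, 5, 9}
Tree: B1–B2, B1–B3, B2–B4, B4–B5, B4–B6

Each bag holds 5 vertices, so the decomposition has width 4, which upper-bounds the treewidth. Conversely, {0, 3, 4, 5, 9} is a clique of size 5, and the vertices of any clique must share a bag in every tree decomposition; so some bag has ≥ 5 vertices and tw(G) ≥ 4. Hence tw(G) = 4 exactly.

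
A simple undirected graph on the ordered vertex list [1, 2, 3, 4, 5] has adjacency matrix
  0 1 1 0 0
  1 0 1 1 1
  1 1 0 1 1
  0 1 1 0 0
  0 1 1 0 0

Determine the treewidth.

2

A width-2 tree decomposition is:
Bags: B1 = {2, 3, 4}  B2 = {1, 2, 3}  B3 = {2, 3, 5}
Tree: B1–B2, B2–B3
Each bag holds 3 vertices, so the decomposition has width 2, which upper-bounds the treewidth. Conversely, {1, 2, 3} is a clique of size 3, and the vertices of any clique must share a bag in every tree decomposition; so some bag has ≥ 3 vertices and tw(G) ≥ 2. Therefore the treewidth is 2.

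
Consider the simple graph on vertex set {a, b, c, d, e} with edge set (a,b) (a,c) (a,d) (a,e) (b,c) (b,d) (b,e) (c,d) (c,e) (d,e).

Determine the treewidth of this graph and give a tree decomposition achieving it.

Treewidth 4.
One such decomposition:
Bags: B1 = {a, b, c, d, e}
Tree: (single bag)

With just one bag of size 5, the width is 5 − 1 = 4, so tw(G) ≤ 4. For the lower bound, the 5 vertices {a, b, c, d, e} are pairwise adjacent, and any tree decomposition puts a clique entirely inside one bag — forcing width ≥ 4. Hence tw(G) = 4 exactly.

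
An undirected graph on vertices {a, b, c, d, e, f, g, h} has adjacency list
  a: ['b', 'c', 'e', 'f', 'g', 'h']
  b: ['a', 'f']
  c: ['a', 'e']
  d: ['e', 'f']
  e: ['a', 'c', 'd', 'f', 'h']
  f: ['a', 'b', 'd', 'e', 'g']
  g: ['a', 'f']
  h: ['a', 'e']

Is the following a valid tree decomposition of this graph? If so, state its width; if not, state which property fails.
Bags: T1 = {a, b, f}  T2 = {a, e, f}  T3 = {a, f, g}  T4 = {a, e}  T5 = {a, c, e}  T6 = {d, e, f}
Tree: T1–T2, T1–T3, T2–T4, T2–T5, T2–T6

No — vertex h appears in no bag.

A tree decomposition must satisfy three properties: every vertex lies in some bag; for every edge, both endpoints lie together in some bag; and for every vertex, the bags containing it form a connected subtree. Here vertex h appears in no bag, so the decomposition is invalid.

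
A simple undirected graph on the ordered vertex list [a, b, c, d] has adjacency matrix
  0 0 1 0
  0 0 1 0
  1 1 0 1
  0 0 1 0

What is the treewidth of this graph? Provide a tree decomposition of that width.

Each bag holds 2 vertices, so the decomposition has width 1, which upper-bounds the treewidth. G has an edge, so its treewidth is at least 1. Therefore the treewidth is 1.

Treewidth 1.
One optimal decomposition is:
Bags: B1 = {b, c}  B2 = {c, d}  B3 = {a, c}
Tree: B1–B2, B1–B3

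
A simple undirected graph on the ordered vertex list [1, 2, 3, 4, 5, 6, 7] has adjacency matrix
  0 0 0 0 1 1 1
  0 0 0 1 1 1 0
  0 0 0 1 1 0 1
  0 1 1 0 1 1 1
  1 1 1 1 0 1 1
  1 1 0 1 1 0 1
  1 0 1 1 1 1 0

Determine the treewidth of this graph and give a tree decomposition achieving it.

Every bag has size at most 4, so the width is 4 − 1 = 3 and tw(G) ≤ 3. On the other hand G contains the 4-clique {1, 5, 6, 7}. A clique must lie in a single bag of any decomposition, so no decomposition can have width below 3. Combining the bounds, tw(G) = 3.

Treewidth 3.
Bags: B1 = {4, 5, 6, 7}  B2 = {1, 5, 6, 7}  B3 = {3, 4, 5, 7}  B4 = {2, 4, 5, 6}
Tree: B1–B2, B1–B3, B1–B4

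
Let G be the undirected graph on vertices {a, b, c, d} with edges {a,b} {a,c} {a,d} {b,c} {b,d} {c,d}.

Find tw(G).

3

A width-3 tree decomposition is:
Bags: B1 = {a, b, c, d}
Tree: (single bag)
With just one bag of size 4, the width is 4 − 1 = 3, so tw(G) ≤ 3. On the other hand G contains the 4-clique {a, b, c, d}. A clique must lie in a single bag of any decomposition, so no decomposition can have width below 3. Combining the bounds, tw(G) = 3.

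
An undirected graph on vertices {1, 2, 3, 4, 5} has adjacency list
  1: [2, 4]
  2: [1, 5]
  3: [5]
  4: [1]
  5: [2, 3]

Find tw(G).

A width-1 tree decomposition is:
Bags: B1 = {3, 5}  B2 = {2, 5}  B3 = {1, 2}  B4 = {1, 4}
Tree: B1–B2, B2–B3, B3–B4
Every bag has size at most 2, so the width is 2 − 1 = 1 and tw(G) ≤ 1. G has an edge, so its treewidth is at least 1. Combining the bounds, tw(G) = 1.

1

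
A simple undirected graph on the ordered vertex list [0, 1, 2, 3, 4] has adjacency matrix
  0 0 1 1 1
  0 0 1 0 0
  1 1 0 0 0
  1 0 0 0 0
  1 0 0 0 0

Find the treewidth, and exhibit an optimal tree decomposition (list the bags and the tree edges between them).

Treewidth 1.
One such decomposition:
Bags: B1 = {0, 4}  B2 = {0, 3}  B3 = {0, 2}  B4 = {1, 2}
Tree: B1–B2, B2–B3, B3–B4

Each bag holds 2 vertices, so the decomposition has width 1, which upper-bounds the treewidth. Any graph with an edge has treewidth ≥ 1, and G has the edge 0–4. Hence tw(G) = 1 exactly.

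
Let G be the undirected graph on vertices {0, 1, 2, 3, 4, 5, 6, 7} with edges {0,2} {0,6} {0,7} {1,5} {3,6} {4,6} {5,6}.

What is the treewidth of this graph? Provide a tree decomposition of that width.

The largest bag has 2 vertices, giving width 1; this decomposition certifies tw(G) ≤ 1. Since G has at least one edge (e.g. 6–4), it is not an edgeless graph, so tw(G) ≥ 1. Therefore the treewidth is 1.

Treewidth 1.
One such decomposition:
Bags: B1 = {4, 6}  B2 = {5, 6}  B3 = {0, 6}  B4 = {0, 2}  B5 = {3, 6}  B6 = {0, 7}  B7 = {1, 5}
Tree: B1–B2, B1–B3, B3–B4, B2–B5, B3–B6, B2–B7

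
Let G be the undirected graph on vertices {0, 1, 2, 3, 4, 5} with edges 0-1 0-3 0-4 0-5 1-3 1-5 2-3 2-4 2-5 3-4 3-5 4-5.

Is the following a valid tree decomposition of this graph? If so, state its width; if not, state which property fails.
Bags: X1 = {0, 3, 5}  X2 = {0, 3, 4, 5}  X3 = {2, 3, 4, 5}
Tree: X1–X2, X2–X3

A tree decomposition must satisfy three properties: every vertex lies in some bag; for every edge, both endpoints lie together in some bag; and for every vertex, the bags containing it form a connected subtree. Here vertex 1 appears in no bag, so the decomposition is invalid.

No — vertex 1 appears in no bag.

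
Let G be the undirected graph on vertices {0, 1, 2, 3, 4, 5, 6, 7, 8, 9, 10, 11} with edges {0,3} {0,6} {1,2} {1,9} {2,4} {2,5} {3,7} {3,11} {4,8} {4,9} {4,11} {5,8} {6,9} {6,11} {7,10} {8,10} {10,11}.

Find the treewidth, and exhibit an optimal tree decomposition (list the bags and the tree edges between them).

Treewidth 3.
One optimal decomposition is:
Bags: B1 = {0, 3, 7, 10}  B2 = {0, 3, 10, 11}  B3 = {0, 6, 10, 11}  B4 = {6, 8, 10, 11}  B5 = {4, 6, 8, 11}  B6 = {4, 6, 8, 9}  B7 = {4, 5, 8, 9}  B8 = {2, 4, 5, 9}  B9 = {1, 2, 5, 9}
Tree: B1–B2, B2–B3, B3–B4, B4–B5, B5–B6, B6–B7, B7–B8, B8–B9

Each bag holds 4 vertices, so the decomposition has width 3, which upper-bounds the treewidth. For the lower bound: the 4 vertex sets {0,3,7}, {10}, {11}, {4,6,8,9} are disjoint, each induces a connected subgraph, and every pair is joined by at least one edge of G. Contracting each set to a single vertex therefore yields K_{4} as a minor, and since treewidth is minor-monotone, tw(G) ≥ tw(K_{4}) = 3. Therefore the treewidth is 3.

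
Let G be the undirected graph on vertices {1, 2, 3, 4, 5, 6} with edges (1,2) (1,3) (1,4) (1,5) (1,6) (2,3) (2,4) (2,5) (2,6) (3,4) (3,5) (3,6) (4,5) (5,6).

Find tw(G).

A width-4 tree decomposition is:
Bags: B1 = {1, 2, 3, 5, 6}  B2 = {1, 2, 3, 4, 5}
Tree: B1–B2
The largest bag has 5 vertices, giving width 4; this decomposition certifies tw(G) ≤ 4. Conversely, {1, 2, 3, 4, 5} is a clique of size 5, and the vertices of any clique must share a bag in every tree decomposition; so some bag has ≥ 5 vertices and tw(G) ≥ 4. Therefore the treewidth is 4.

4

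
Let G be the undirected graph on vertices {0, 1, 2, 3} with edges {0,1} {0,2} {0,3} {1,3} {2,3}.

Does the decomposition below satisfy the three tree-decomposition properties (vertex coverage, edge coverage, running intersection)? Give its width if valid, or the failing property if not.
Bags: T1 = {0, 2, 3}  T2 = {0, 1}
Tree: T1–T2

No — edge (3,1) lies in no bag.

A tree decomposition must satisfy three properties: every vertex lies in some bag; for every edge, both endpoints lie together in some bag; and for every vertex, the bags containing it form a connected subtree. Here edge (3,1) lies in no bag, so the decomposition is invalid.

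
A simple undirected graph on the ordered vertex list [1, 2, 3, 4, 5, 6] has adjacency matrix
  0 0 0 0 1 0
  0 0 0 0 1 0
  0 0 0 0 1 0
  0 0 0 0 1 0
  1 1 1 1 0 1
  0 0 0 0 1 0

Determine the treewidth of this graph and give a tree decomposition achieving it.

Each bag holds 2 vertices, so the decomposition has width 1, which upper-bounds the treewidth. Since G has at least one edge (e.g. 5–2), it is not an edgeless graph, so tw(G) ≥ 1. Combining the bounds, tw(G) = 1.

Treewidth 1.
Bags: B1 = {2, 5}  B2 = {4, 5}  B3 = {5, 6}  B4 = {1, 5}  B5 = {3, 5}
Tree: B1–B2, B1–B3, B2–B4, B2–B5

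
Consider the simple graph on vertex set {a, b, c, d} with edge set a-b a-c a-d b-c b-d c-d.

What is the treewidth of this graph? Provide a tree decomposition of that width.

Treewidth 3.
One optimal decomposition is:
Bags: B1 = {a, b, c, d}
Tree: (single bag)

With just one bag of size 4, the width is 4 − 1 = 3, so tw(G) ≤ 3. Conversely, {a, b, c, d} is a clique of size 4, and the vertices of any clique must share a bag in every tree decomposition; so some bag has ≥ 4 vertices and tw(G) ≥ 3. Hence tw(G) = 3 exactly.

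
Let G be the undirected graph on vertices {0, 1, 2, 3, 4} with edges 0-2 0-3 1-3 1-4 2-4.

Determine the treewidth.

2

A width-2 tree decomposition is:
Bags: B1 = {1, 2, 4}  B2 = {0, 1, 2}  B3 = {0, 1, 3}
Tree: B1–B2, B2–B3
Each bag holds 3 vertices, so the decomposition has width 2, which upper-bounds the treewidth. For the lower bound, G contains the cycle 1–4–2–0–3–1, so G is not a forest; only forests have treewidth ≤ 1, hence tw(G) ≥ 2. The upper and lower bounds meet at 2, so that is the treewidth.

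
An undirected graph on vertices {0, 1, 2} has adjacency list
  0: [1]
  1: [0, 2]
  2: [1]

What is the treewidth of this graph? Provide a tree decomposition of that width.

Every bag has size at most 2, so the width is 2 − 1 = 1 and tw(G) ≤ 1. Since G has at least one edge (e.g. 2–1), it is not an edgeless graph, so tw(G) ≥ 1. Therefore the treewidth is 1.

Treewidth 1.
One optimal decomposition is:
Bags: B1 = {1, 2}  B2 = {0, 1}
Tree: B1–B2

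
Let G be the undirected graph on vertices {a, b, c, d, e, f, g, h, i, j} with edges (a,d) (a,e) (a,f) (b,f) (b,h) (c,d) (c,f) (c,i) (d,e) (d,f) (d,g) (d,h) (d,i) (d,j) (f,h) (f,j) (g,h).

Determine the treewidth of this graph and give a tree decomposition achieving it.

Treewidth 2.
One optimal decomposition is:
Bags: B1 = {c, d, f}  B2 = {d, f, h}  B3 = {a, d, f}  B4 = {d, g, h}  B5 = {a, d, e}  B6 = {b, f, h}  B7 = {d, f, j}  B8 = {c, d, i}
Tree: B1–B2, B2–B3, B2–B4, B3–B5, B2–B6, B2–B7, B1–B8

The largest bag has 3 vertices, giving width 2; this decomposition certifies tw(G) ≤ 2. For the lower bound, the 3 vertices {d, g, h} are pairwise adjacent, and any tree decomposition puts a clique entirely inside one bag — forcing width ≥ 2. The upper and lower bounds meet at 2, so that is the treewidth.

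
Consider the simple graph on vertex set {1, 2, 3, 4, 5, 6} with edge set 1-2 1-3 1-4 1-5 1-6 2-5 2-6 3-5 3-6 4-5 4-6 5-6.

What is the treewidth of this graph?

3

A width-3 tree decomposition is:
Bags: B1 = {1, 4, 5, 6}  B2 = {1, 3, 5, 6}  B3 = {1, 2, 5, 6}
Tree: B1–B2, B1–B3
Every bag has size at most 4, so the width is 4 − 1 = 3 and tw(G) ≤ 3. On the other hand G contains the 4-clique {1, 2, 5, 6}. A clique must lie in a single bag of any decomposition, so no decomposition can have width below 3. The upper and lower bounds meet at 3, so that is the treewidth.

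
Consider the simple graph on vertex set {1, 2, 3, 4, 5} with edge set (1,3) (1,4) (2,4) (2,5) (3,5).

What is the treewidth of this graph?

A width-2 tree decomposition is:
Bags: B1 = {2, 3, 5}  B2 = {1, 2, 3}  B3 = {1, 2, 4}
Tree: B1–B2, B2–B3
Every bag has size at most 3, so the width is 3 − 1 = 2 and tw(G) ≤ 2. For the lower bound, G contains the cycle 2–5–3–1–4–2, so G is not a forest; only forests have treewidth ≤ 1, hence tw(G) ≥ 2. Therefore the treewidth is 2.

2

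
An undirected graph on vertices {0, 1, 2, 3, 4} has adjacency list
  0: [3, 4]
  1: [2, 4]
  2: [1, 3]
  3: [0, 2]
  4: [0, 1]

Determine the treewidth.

A width-2 tree decomposition is:
Bags: B1 = {0, 1, 4}  B2 = {0, 1, 2}  B3 = {0, 2, 3}
Tree: B1–B2, B2–B3
Each bag holds 3 vertices, so the decomposition has width 2, which upper-bounds the treewidth. The edges 0–4–1–2–3–0 form a cycle, so G is not a tree and its treewidth is at least 2. The upper and lower bounds meet at 2, so that is the treewidth.

2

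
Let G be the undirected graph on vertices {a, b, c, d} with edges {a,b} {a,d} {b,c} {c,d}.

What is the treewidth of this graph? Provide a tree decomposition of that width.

Treewidth 2.
Bags: B1 = {a, b, c}  B2 = {a, c, d}
Tree: B1–B2

Every bag has size at most 3, so the width is 3 − 1 = 2 and tw(G) ≤ 2. Since a–b–c–d–a is a cycle in G, G is not acyclic. Forests are exactly the graphs of treewidth ≤ 1, so tw(G) ≥ 2. Combining the bounds, tw(G) = 2.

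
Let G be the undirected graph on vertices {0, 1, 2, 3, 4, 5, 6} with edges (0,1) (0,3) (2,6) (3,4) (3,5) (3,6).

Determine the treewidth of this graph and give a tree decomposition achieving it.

Treewidth 1.
Bags: B1 = {2, 6}  B2 = {3, 6}  B3 = {0, 3}  B4 = {0, 1}  B5 = {3, 4}  B6 = {3, 5}
Tree: B1–B2, B2–B3, B3–B4, B3–B5, B3–B6

Each bag holds 2 vertices, so the decomposition has width 1, which upper-bounds the treewidth. G has an edge, so its treewidth is at least 1. The upper and lower bounds meet at 1, so that is the treewidth.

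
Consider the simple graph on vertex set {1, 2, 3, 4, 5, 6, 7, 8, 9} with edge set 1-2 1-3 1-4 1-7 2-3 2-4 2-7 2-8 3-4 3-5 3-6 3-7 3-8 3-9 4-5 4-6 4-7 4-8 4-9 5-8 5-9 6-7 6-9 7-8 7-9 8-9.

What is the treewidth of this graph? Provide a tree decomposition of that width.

The largest bag has 5 vertices, giving width 4; this decomposition certifies tw(G) ≤ 4. Conversely, {3, 4, 5, 8, 9} is a clique of size 5, and the vertices of any clique must share a bag in every tree decomposition; so some bag has ≥ 5 vertices and tw(G) ≥ 4. Therefore the treewidth is 4.

Treewidth 4.
One optimal decomposition is:
Bags: B1 = {3, 4, 6, 7, 9}  B2 = {3, 4, 7, 8, 9}  B3 = {2, 3, 4, 7, 8}  B4 = {3, 4, 5, 8, 9}  B5 = {1, 2, 3, 4, 7}
Tree: B1–B2, B2–B3, B2–B4, B3–B5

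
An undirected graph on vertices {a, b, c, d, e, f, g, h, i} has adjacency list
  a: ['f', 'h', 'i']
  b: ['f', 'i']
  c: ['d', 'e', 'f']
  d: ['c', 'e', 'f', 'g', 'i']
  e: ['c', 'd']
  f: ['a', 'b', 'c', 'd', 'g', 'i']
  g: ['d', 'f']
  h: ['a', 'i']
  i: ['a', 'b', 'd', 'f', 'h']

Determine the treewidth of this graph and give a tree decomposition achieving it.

Every bag has size at most 3, so the width is 3 − 1 = 2 and tw(G) ≤ 2. On the other hand G contains the 3-clique {c, d, e}. A clique must lie in a single bag of any decomposition, so no decomposition can have width below 2. Hence tw(G) = 2 exactly.

Treewidth 2.
One such decomposition:
Bags: B1 = {d, f, i}  B2 = {c, d, f}  B3 = {c, d, e}  B4 = {b, f, i}  B5 = {d, f, g}  B6 = {a, f, i}  B7 = {a, h, i}
Tree: B1–B2, B2–B3, B1–B4, B2–B5, B1–B6, B6–B7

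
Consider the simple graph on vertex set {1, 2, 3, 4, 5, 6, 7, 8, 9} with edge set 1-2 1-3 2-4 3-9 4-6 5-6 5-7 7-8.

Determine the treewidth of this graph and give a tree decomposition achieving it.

Treewidth 1.
One optimal decomposition is:
Bags: B1 = {3, 9}  B2 = {1, 3}  B3 = {1, 2}  B4 = {2, 4}  B5 = {4, 6}  B6 = {5, 6}  B7 = {5, 7}  B8 = {7, 8}
Tree: B1–B2, B2–B3, B3–B4, B4–B5, B5–B6, B6–B7, B7–B8

Each bag holds 2 vertices, so the decomposition has width 1, which upper-bounds the treewidth. Since G has at least one edge (e.g. 9–3), it is not an edgeless graph, so tw(G) ≥ 1. Hence tw(G) = 1 exactly.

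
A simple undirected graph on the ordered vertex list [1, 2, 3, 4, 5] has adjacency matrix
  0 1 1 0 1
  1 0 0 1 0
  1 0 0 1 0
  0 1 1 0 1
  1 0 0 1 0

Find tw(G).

A width-2 tree decomposition is:
Bags: B1 = {1, 3, 4}  B2 = {1, 2, 4}  B3 = {1, 4, 5}
Tree: B1–B2, B2–B3
Each bag holds 3 vertices, so the decomposition has width 2, which upper-bounds the treewidth. The edges 1–3–4–2–1 form a cycle, so G is not a tree and its treewidth is at least 2. Hence tw(G) = 2 exactly.

2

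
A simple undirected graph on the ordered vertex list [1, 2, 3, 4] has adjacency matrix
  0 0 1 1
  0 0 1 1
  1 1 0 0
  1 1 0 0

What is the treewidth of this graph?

A width-2 tree decomposition is:
Bags: B1 = {1, 3, 4}  B2 = {2, 3, 4}
Tree: B1–B2
Every bag has size at most 3, so the width is 3 − 1 = 2 and tw(G) ≤ 2. Since 4–1–3–2–4 is a cycle in G, G is not acyclic. Forests are exactly the graphs of treewidth ≤ 1, so tw(G) ≥ 2. Combining the bounds, tw(G) = 2.

2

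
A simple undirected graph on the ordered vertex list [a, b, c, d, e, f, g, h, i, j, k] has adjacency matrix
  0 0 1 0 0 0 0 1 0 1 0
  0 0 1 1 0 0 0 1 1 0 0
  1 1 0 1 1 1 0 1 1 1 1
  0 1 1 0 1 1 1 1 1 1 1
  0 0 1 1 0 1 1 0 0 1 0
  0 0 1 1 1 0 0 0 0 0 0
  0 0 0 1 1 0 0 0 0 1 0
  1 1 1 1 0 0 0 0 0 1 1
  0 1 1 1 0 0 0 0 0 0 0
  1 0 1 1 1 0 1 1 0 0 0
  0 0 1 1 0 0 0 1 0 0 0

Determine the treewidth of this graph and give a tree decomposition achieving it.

Treewidth 3.
One such decomposition:
Bags: B1 = {c, d, h, k}  B2 = {b, c, d, h}  B3 = {c, d, h, j}  B4 = {c, d, e, j}  B5 = {b, c, d, i}  B6 = {a, c, h, j}  B7 = {d, e, g, j}  B8 = {c, d, e, f}
Tree: B1–B2, B2–B3, B3–B4, B2–B5, B3–B6, B4–B7, B4–B8

Every bag has size at most 4, so the width is 4 − 1 = 3 and tw(G) ≤ 3. On the other hand G contains the 4-clique {d, e, g, j}. A clique must lie in a single bag of any decomposition, so no decomposition can have width below 3. Hence tw(G) = 3 exactly.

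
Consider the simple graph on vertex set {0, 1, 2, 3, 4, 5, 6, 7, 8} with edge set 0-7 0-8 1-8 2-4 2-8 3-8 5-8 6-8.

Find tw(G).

1

A width-1 tree decomposition is:
Bags: B1 = {1, 8}  B2 = {0, 8}  B3 = {6, 8}  B4 = {2, 8}  B5 = {0, 7}  B6 = {5, 8}  B7 = {3, 8}  B8 = {2, 4}
Tree: B1–B2, B2–B3, B3–B4, B2–B5, B2–B6, B1–B7, B4–B8
The largest bag has 2 vertices, giving width 1; this decomposition certifies tw(G) ≤ 1. G has an edge, so its treewidth is at least 1. Therefore the treewidth is 1.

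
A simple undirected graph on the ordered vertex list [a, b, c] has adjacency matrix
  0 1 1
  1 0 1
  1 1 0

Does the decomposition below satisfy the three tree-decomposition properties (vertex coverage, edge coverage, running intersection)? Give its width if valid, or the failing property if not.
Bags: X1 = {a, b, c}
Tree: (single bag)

Yes; width 2.

Vertex coverage: the bags together contain {a, b, c}, the full vertex set. Edge coverage: each edge of G has both endpoints in at least one bag. Running intersection: for every vertex, the bags containing it form a connected subtree. All three properties hold, so this is a valid tree decomposition of width max|bag| − 1 = 2, and hence tw(G) ≤ 2.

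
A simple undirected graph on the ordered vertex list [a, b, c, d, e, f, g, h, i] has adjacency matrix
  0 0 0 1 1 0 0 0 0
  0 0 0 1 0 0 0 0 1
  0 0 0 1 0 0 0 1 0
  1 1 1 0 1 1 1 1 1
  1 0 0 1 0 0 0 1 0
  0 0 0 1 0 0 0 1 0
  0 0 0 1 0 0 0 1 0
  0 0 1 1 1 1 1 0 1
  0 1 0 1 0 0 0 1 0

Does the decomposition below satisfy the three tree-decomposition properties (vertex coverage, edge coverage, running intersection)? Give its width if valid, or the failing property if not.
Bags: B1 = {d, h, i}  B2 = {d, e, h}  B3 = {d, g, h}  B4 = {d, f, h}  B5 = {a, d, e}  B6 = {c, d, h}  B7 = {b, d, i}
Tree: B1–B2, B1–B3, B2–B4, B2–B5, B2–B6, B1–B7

Yes; width 2.

Vertex coverage: the bags together contain {a, b, c, d, e, f, g, h, i}, the full vertex set. Edge coverage: each edge of G has both endpoints in at least one bag. Running intersection: for every vertex, the bags containing it form a connected subtree. All three properties hold, so this is a valid tree decomposition of width max|bag| − 1 = 2, and hence tw(G) ≤ 2.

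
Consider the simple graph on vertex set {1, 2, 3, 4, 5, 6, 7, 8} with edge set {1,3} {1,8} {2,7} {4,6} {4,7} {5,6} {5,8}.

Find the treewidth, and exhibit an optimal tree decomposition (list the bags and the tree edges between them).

The largest bag has 2 vertices, giving width 1; this decomposition certifies tw(G) ≤ 1. Any graph with an edge has treewidth ≥ 1, and G has the edge 2–7. Therefore the treewidth is 1.

Treewidth 1.
One optimal decomposition is:
Bags: B1 = {2, 7}  B2 = {4, 7}  B3 = {4, 6}  B4 = {5, 6}  B5 = {5, 8}  B6 = {1, 8}  B7 = {1, 3}
Tree: B1–B2, B2–B3, B3–B4, B4–B5, B5–B6, B6–B7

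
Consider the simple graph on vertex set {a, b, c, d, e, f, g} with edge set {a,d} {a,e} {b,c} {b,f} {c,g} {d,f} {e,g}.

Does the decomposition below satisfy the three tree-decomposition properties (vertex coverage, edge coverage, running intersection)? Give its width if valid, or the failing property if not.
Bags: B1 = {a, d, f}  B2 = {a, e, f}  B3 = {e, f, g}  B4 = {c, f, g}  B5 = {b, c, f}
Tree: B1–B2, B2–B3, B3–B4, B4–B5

Yes; width 2.

Checking the three conditions: (i) the bags cover all of {a, b, c, d, e, f, g}; (ii) for each edge, some bag contains both endpoints; (iii) the bags containing any fixed vertex form a subtree. All hold, so the decomposition is valid with width 3 − 1 = 2.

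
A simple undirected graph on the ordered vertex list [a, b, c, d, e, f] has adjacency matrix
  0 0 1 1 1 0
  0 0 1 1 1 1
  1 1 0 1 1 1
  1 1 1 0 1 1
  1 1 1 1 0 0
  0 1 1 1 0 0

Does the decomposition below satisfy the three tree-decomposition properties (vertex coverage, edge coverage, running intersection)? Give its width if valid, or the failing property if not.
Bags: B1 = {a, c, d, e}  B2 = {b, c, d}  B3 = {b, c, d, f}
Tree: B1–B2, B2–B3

A tree decomposition must satisfy three properties: every vertex lies in some bag; for every edge, both endpoints lie together in some bag; and for every vertex, the bags containing it form a connected subtree. Here edge (e,b) lies in no bag, so the decomposition is invalid.

No — edge (e,b) lies in no bag.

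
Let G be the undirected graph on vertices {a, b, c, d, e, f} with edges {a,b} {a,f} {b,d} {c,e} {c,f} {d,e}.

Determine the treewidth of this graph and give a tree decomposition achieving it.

Every bag has size at most 3, so the width is 3 − 1 = 2 and tw(G) ≤ 2. For the lower bound, G contains the cycle e–d–b–a–f–c–e, so G is not a forest; only forests have treewidth ≤ 1, hence tw(G) ≥ 2. The upper and lower bounds meet at 2, so that is the treewidth.

Treewidth 2.
One such decomposition:
Bags: B1 = {b, d, e}  B2 = {a, b, e}  B3 = {a, e, f}  B4 = {c, e, f}
Tree: B1–B2, B2–B3, B3–B4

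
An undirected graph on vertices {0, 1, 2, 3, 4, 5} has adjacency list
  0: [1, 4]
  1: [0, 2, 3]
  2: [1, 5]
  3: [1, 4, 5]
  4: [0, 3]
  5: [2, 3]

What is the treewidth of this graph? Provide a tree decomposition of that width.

Treewidth 2.
Bags: B1 = {0, 3, 4}  B2 = {0, 1, 3}  B3 = {1, 3, 5}  B4 = {1, 2, 5}
Tree: B1–B2, B2–B3, B3–B4

Each bag holds 3 vertices, so the decomposition has width 2, which upper-bounds the treewidth. Since 4–0–1–3–4 is a cycle in G, G is not acyclic. Forests are exactly the graphs of treewidth ≤ 1, so tw(G) ≥ 2. Combining the bounds, tw(G) = 2.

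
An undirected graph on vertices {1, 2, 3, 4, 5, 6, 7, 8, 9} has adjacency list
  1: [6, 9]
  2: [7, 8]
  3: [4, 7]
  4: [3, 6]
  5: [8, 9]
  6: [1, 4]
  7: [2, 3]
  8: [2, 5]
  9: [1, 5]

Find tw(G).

2

A width-2 tree decomposition is:
Bags: B1 = {1, 4, 6}  B2 = {1, 4, 9}  B3 = {4, 5, 9}  B4 = {4, 5, 8}  B5 = {2, 4, 8}  B6 = {2, 4, 7}  B7 = {3, 4, 7}
Tree: B1–B2, B2–B3, B3–B4, B4–B5, B5–B6, B6–B7
Each bag holds 3 vertices, so the decomposition has width 2, which upper-bounds the treewidth. The edges 4–6–1–9–5–8–2–7–3–4 form a cycle, so G is not a tree and its treewidth is at least 2. Hence tw(G) = 2 exactly.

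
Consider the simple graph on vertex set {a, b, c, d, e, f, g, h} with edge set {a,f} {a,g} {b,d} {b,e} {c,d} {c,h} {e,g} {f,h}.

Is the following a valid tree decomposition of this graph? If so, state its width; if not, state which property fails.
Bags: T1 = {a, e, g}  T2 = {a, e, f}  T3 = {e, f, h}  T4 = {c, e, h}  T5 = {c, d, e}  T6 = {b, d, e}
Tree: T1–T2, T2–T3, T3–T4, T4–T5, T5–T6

Every vertex of G appears in some bag (union = {a, b, c, d, e, f, g, h}); every edge is covered by a bag; and for each vertex v the set of bags containing v is connected in the bag tree. The decomposition is therefore valid. The largest bag has 3 vertices, so the width is 2.

Yes; width 2.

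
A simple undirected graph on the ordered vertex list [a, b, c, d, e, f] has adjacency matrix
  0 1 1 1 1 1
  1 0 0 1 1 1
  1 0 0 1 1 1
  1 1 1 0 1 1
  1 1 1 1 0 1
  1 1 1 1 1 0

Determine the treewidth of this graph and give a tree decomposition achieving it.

Treewidth 4.
One such decomposition:
Bags: B1 = {a, c, d, e, f}  B2 = {a, b, d, e, f}
Tree: B1–B2

Every bag has size at most 5, so the width is 5 − 1 = 4 and tw(G) ≤ 4. Conversely, {a, c, d, e, f} is a clique of size 5, and the vertices of any clique must share a bag in every tree decomposition; so some bag has ≥ 5 vertices and tw(G) ≥ 4. The upper and lower bounds meet at 4, so that is the treewidth.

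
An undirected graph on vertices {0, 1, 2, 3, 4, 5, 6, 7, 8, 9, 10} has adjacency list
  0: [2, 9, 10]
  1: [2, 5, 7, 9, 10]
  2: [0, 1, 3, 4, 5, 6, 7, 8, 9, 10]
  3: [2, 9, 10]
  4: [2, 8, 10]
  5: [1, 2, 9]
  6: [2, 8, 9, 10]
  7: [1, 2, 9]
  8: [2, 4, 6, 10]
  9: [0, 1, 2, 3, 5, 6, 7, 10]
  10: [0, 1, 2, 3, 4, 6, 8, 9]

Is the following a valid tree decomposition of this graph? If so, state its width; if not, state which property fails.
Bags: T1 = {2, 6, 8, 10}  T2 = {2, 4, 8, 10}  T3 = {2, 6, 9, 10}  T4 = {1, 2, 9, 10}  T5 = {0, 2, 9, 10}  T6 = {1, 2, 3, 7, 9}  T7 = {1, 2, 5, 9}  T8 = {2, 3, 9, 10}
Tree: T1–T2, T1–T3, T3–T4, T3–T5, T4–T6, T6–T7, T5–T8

A tree decomposition must satisfy three properties: every vertex lies in some bag; for every edge, both endpoints lie together in some bag; and for every vertex, the bags containing it form a connected subtree. Here bags containing vertex 3 are not connected in the tree, so the decomposition is invalid.

No — bags containing vertex 3 are not connected in the tree.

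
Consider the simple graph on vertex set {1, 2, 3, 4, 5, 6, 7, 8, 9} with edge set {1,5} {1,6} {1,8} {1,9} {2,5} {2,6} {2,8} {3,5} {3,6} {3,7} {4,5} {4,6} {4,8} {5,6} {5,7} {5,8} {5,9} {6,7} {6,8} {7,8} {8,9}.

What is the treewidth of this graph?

3

A width-3 tree decomposition is:
Bags: B1 = {1, 5, 6, 8}  B2 = {5, 6, 7, 8}  B3 = {3, 5, 6, 7}  B4 = {2, 5, 6, 8}  B5 = {4, 5, 6, 8}  B6 = {1, 5, 8, 9}
Tree: B1–B2, B2–B3, B2–B4, B4–B5, B1–B6
The largest bag has 4 vertices, giving width 3; this decomposition certifies tw(G) ≤ 3. On the other hand G contains the 4-clique {1, 5, 8, 9}. A clique must lie in a single bag of any decomposition, so no decomposition can have width below 3. The upper and lower bounds meet at 3, so that is the treewidth.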